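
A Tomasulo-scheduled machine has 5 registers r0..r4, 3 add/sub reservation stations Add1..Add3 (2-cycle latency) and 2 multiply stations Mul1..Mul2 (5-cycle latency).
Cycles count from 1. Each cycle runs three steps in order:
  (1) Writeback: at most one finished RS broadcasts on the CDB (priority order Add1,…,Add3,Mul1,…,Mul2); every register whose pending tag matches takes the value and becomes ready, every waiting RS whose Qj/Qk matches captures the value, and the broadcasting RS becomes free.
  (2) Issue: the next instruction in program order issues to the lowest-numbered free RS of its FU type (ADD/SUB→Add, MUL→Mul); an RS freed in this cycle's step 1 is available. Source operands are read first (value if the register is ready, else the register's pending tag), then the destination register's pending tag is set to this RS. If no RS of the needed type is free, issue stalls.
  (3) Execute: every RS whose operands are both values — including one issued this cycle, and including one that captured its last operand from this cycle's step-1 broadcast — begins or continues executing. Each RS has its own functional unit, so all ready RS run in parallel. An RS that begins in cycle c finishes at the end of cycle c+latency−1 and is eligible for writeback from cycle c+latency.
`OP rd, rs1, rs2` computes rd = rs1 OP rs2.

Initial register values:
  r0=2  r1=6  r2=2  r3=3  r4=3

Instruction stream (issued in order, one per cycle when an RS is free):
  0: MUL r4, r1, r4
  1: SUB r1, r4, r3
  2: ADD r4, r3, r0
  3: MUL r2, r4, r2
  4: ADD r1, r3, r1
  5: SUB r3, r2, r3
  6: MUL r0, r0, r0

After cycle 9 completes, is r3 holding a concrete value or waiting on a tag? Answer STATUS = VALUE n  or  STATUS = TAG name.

STATUS = TAG Add3

  c1: issue MUL r4<-Mul1  regs: r0:2,r1:6,r2:2,r3:3,r4:Mul1
  c2: issue SUB r1<-Add1  regs: r0:2,r1:Add1,r2:2,r3:3,r4:Mul1
  c3: issue ADD r4<-Add2  regs: r0:2,r1:Add1,r2:2,r3:3,r4:Add2
  c4: issue MUL r2<-Mul2  regs: r0:2,r1:Add1,r2:Mul2,r3:3,r4:Add2
  c5: CDB Add2=5; issue ADD r1<-Add2  regs: r0:2,r1:Add2,r2:Mul2,r3:3,r4:5
  c6: CDB Mul1=18; issue SUB r3<-Add3  regs: r0:2,r1:Add2,r2:Mul2,r3:Add3,r4:5
  c7: issue MUL r0<-Mul1  regs: r0:Mul1,r1:Add2,r2:Mul2,r3:Add3,r4:5
  c8: CDB Add1=15  regs: r0:Mul1,r1:Add2,r2:Mul2,r3:Add3,r4:5
  c9: -  regs: r0:Mul1,r1:Add2,r2:Mul2,r3:Add3,r4:5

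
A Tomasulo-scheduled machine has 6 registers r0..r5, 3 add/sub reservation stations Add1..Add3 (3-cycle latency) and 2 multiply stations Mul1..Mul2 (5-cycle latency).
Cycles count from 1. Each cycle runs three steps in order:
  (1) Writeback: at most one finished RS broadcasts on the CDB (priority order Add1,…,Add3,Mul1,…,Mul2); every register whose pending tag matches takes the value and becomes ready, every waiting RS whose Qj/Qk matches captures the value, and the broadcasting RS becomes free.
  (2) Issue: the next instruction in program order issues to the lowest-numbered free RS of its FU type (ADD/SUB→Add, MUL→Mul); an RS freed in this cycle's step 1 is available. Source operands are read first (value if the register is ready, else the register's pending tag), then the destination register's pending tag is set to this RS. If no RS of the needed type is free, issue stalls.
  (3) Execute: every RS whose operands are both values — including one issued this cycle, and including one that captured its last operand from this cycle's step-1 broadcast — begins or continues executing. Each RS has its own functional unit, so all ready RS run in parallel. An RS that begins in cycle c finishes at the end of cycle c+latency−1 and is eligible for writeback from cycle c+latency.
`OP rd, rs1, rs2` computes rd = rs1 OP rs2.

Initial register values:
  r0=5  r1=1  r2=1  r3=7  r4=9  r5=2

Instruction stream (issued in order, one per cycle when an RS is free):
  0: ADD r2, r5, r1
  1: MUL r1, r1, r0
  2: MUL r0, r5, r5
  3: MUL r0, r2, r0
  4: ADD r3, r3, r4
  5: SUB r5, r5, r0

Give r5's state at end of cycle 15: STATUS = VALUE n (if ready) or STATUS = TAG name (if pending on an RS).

STATUS = TAG Add2

  c1: issue ADD r2<-Add1  regs: r0:5,r1:1,r2:Add1,r3:7,r4:9,r5:2
  c2: issue MUL r1<-Mul1  regs: r0:5,r1:Mul1,r2:Add1,r3:7,r4:9,r5:2
  c3: issue MUL r0<-Mul2  regs: r0:Mul2,r1:Mul1,r2:Add1,r3:7,r4:9,r5:2
  c4: CDB Add1=3; stall  regs: r0:Mul2,r1:Mul1,r2:3,r3:7,r4:9,r5:2
  c5: stall  regs: r0:Mul2,r1:Mul1,r2:3,r3:7,r4:9,r5:2
  c6: stall  regs: r0:Mul2,r1:Mul1,r2:3,r3:7,r4:9,r5:2
  c7: CDB Mul1=5; issue MUL r0<-Mul1  regs: r0:Mul1,r1:5,r2:3,r3:7,r4:9,r5:2
  c8: CDB Mul2=4; issue ADD r3<-Add1  regs: r0:Mul1,r1:5,r2:3,r3:Add1,r4:9,r5:2
  c9: issue SUB r5<-Add2  regs: r0:Mul1,r1:5,r2:3,r3:Add1,r4:9,r5:Add2
  c10: -  regs: r0:Mul1,r1:5,r2:3,r3:Add1,r4:9,r5:Add2
  c11: CDB Add1=16  regs: r0:Mul1,r1:5,r2:3,r3:16,r4:9,r5:Add2
  c12: -  regs: r0:Mul1,r1:5,r2:3,r3:16,r4:9,r5:Add2
  c13: CDB Mul1=12  regs: r0:12,r1:5,r2:3,r3:16,r4:9,r5:Add2
  c14: -  regs: r0:12,r1:5,r2:3,r3:16,r4:9,r5:Add2
  c15: -  regs: r0:12,r1:5,r2:3,r3:16,r4:9,r5:Add2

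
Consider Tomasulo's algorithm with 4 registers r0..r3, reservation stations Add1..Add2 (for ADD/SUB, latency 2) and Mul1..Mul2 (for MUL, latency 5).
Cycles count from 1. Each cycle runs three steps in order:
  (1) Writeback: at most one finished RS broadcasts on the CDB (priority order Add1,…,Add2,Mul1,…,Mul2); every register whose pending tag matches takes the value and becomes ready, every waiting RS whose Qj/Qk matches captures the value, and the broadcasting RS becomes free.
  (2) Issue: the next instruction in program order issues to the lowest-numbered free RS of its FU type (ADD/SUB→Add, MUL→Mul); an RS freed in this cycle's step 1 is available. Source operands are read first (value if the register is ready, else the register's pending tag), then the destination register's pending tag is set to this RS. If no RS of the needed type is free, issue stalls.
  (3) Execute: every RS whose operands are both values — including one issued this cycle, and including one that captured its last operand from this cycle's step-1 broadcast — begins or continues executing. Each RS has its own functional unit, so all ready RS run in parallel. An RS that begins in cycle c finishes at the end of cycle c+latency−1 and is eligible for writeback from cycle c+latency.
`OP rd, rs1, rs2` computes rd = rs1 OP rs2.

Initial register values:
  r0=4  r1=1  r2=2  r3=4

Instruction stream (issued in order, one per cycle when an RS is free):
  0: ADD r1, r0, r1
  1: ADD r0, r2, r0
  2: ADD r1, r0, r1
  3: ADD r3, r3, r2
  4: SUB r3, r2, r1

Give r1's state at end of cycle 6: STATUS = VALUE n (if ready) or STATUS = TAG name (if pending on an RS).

cycle 1: issue ADD r1<-Add1 // r0:4,r1:Add1,r2:2,r3:4
cycle 2: issue ADD r0<-Add2 // r0:Add2,r1:Add1,r2:2,r3:4
cycle 3: CDB Add1=5; issue ADD r1<-Add1 // r0:Add2,r1:Add1,r2:2,r3:4
cycle 4: CDB Add2=6; issue ADD r3<-Add2 // r0:6,r1:Add1,r2:2,r3:Add2
cycle 5: stall // r0:6,r1:Add1,r2:2,r3:Add2
cycle 6: CDB Add1=11; issue SUB r3<-Add1 // r0:6,r1:11,r2:2,r3:Add1

STATUS = VALUE 11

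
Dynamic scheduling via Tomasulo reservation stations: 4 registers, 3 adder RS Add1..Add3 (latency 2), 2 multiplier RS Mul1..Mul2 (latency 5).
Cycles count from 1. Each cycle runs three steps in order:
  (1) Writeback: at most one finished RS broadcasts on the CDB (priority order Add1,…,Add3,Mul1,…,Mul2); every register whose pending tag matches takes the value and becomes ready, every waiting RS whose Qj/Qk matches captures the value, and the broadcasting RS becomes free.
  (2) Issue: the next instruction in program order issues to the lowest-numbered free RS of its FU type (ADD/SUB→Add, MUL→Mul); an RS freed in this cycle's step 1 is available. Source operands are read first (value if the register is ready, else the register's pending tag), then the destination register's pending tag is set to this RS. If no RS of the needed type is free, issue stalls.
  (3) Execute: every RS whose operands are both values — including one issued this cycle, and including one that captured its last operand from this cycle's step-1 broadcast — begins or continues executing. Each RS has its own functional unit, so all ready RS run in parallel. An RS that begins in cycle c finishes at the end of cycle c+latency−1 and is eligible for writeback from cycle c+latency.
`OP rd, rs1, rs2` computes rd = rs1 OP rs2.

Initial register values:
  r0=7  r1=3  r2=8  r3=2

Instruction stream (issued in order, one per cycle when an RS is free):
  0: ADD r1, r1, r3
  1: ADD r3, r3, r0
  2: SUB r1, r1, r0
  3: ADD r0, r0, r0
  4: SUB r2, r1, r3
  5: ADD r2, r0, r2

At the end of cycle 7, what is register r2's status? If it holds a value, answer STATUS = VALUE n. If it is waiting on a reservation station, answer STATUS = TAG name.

cycle 1: issue ADD r1<-Add1 // r0:7,r1:Add1,r2:8,r3:2
cycle 2: issue ADD r3<-Add2 // r0:7,r1:Add1,r2:8,r3:Add2
cycle 3: CDB Add1=5; issue SUB r1<-Add1 // r0:7,r1:Add1,r2:8,r3:Add2
cycle 4: CDB Add2=9; issue ADD r0<-Add2 // r0:Add2,r1:Add1,r2:8,r3:9
cycle 5: CDB Add1=-2; issue SUB r2<-Add1 // r0:Add2,r1:-2,r2:Add1,r3:9
cycle 6: CDB Add2=14; issue ADD r2<-Add2 // r0:14,r1:-2,r2:Add2,r3:9
cycle 7: CDB Add1=-11 // r0:14,r1:-2,r2:Add2,r3:9

STATUS = TAG Add2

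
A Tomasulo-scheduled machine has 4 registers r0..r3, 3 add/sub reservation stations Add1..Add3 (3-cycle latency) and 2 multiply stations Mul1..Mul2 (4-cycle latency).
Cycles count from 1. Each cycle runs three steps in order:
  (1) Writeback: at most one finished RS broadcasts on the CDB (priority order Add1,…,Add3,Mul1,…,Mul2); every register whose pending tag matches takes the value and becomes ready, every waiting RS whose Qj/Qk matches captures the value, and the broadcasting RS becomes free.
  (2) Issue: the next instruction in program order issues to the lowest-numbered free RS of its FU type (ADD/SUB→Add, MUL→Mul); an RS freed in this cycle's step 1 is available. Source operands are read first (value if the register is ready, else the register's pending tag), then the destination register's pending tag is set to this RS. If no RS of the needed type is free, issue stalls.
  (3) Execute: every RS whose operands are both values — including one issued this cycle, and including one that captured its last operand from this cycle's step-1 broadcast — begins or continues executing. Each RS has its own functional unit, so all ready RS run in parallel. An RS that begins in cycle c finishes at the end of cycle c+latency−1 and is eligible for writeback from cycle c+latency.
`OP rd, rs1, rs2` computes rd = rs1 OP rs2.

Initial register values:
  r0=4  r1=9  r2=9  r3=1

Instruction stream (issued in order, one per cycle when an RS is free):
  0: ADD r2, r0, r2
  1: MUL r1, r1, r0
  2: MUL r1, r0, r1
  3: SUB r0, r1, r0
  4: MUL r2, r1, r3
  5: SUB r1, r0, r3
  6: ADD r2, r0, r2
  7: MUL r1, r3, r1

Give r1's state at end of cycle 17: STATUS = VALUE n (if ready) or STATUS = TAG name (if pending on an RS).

  c1: issue ADD r2<-Add1  regs: r0:4,r1:9,r2:Add1,r3:1
  c2: issue MUL r1<-Mul1  regs: r0:4,r1:Mul1,r2:Add1,r3:1
  c3: issue MUL r1<-Mul2  regs: r0:4,r1:Mul2,r2:Add1,r3:1
  c4: CDB Add1=13; issue SUB r0<-Add1  regs: r0:Add1,r1:Mul2,r2:13,r3:1
  c5: stall  regs: r0:Add1,r1:Mul2,r2:13,r3:1
  c6: CDB Mul1=36; issue MUL r2<-Mul1  regs: r0:Add1,r1:Mul2,r2:Mul1,r3:1
  c7: issue SUB r1<-Add2  regs: r0:Add1,r1:Add2,r2:Mul1,r3:1
  c8: issue ADD r2<-Add3  regs: r0:Add1,r1:Add2,r2:Add3,r3:1
  c9: stall  regs: r0:Add1,r1:Add2,r2:Add3,r3:1
  c10: CDB Mul2=144; issue MUL r1<-Mul2  regs: r0:Add1,r1:Mul2,r2:Add3,r3:1
  c11: -  regs: r0:Add1,r1:Mul2,r2:Add3,r3:1
  c12: -  regs: r0:Add1,r1:Mul2,r2:Add3,r3:1
  c13: CDB Add1=140  regs: r0:140,r1:Mul2,r2:Add3,r3:1
  c14: CDB Mul1=144  regs: r0:140,r1:Mul2,r2:Add3,r3:1
  c15: -  regs: r0:140,r1:Mul2,r2:Add3,r3:1
  c16: CDB Add2=139  regs: r0:140,r1:Mul2,r2:Add3,r3:1
  c17: CDB Add3=284  regs: r0:140,r1:Mul2,r2:284,r3:1

STATUS = TAG Mul2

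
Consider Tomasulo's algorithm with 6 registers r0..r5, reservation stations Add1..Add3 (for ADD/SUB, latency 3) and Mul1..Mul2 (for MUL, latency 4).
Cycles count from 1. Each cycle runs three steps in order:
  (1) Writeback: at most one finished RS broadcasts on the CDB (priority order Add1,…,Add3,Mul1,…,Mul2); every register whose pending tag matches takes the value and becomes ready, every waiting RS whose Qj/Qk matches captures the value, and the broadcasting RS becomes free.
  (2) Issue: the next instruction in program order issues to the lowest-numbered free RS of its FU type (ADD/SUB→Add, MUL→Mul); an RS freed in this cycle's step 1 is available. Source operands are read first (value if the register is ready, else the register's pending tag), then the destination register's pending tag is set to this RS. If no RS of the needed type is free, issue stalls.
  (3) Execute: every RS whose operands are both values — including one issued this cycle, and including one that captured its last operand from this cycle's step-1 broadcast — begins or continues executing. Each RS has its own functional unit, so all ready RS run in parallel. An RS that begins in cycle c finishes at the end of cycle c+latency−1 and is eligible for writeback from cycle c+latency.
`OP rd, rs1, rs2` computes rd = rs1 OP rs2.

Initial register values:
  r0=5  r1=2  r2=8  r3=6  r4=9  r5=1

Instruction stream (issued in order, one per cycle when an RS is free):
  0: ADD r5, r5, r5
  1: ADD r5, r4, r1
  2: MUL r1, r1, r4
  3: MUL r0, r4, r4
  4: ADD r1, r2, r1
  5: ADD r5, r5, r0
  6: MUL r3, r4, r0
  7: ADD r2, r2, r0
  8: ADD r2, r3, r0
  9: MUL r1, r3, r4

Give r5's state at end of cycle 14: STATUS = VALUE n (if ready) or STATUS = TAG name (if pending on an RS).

STATUS = VALUE 92

  c1: issue ADD r5<-Add1  regs: r0:5,r1:2,r2:8,r3:6,r4:9,r5:Add1
  c2: issue ADD r5<-Add2  regs: r0:5,r1:2,r2:8,r3:6,r4:9,r5:Add2
  c3: issue MUL r1<-Mul1  regs: r0:5,r1:Mul1,r2:8,r3:6,r4:9,r5:Add2
  c4: CDB Add1=2; issue MUL r0<-Mul2  regs: r0:Mul2,r1:Mul1,r2:8,r3:6,r4:9,r5:Add2
  c5: CDB Add2=11; issue ADD r1<-Add1  regs: r0:Mul2,r1:Add1,r2:8,r3:6,r4:9,r5:11
  c6: issue ADD r5<-Add2  regs: r0:Mul2,r1:Add1,r2:8,r3:6,r4:9,r5:Add2
  c7: CDB Mul1=18; issue MUL r3<-Mul1  regs: r0:Mul2,r1:Add1,r2:8,r3:Mul1,r4:9,r5:Add2
  c8: CDB Mul2=81; issue ADD r2<-Add3  regs: r0:81,r1:Add1,r2:Add3,r3:Mul1,r4:9,r5:Add2
  c9: stall  regs: r0:81,r1:Add1,r2:Add3,r3:Mul1,r4:9,r5:Add2
  c10: CDB Add1=26; issue ADD r2<-Add1  regs: r0:81,r1:26,r2:Add1,r3:Mul1,r4:9,r5:Add2
  c11: CDB Add2=92; issue MUL r1<-Mul2  regs: r0:81,r1:Mul2,r2:Add1,r3:Mul1,r4:9,r5:92
  c12: CDB Add3=89  regs: r0:81,r1:Mul2,r2:Add1,r3:Mul1,r4:9,r5:92
  c13: CDB Mul1=729  regs: r0:81,r1:Mul2,r2:Add1,r3:729,r4:9,r5:92
  c14: -  regs: r0:81,r1:Mul2,r2:Add1,r3:729,r4:9,r5:92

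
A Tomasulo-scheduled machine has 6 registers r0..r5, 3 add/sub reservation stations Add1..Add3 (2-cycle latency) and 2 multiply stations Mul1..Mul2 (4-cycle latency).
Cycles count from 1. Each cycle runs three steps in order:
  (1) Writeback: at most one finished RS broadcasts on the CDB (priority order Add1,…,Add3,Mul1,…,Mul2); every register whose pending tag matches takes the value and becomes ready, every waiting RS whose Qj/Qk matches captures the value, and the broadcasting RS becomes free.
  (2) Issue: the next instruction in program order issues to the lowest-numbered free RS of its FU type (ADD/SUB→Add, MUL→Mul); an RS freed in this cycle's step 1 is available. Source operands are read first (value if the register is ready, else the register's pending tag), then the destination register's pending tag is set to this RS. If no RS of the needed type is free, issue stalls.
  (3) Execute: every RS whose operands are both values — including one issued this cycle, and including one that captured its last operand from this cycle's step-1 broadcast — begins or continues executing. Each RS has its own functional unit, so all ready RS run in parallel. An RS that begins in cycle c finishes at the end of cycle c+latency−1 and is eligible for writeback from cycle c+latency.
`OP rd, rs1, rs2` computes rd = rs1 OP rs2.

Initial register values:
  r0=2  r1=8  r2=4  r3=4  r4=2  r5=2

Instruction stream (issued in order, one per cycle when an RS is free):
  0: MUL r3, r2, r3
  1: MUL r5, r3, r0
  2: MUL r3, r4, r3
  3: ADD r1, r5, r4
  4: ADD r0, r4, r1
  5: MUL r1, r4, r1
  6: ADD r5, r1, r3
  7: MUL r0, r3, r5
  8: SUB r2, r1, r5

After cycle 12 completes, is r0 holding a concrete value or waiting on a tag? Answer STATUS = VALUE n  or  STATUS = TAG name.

  c1: issue MUL r3<-Mul1  regs: r0:2,r1:8,r2:4,r3:Mul1,r4:2,r5:2
  c2: issue MUL r5<-Mul2  regs: r0:2,r1:8,r2:4,r3:Mul1,r4:2,r5:Mul2
  c3: stall  regs: r0:2,r1:8,r2:4,r3:Mul1,r4:2,r5:Mul2
  c4: stall  regs: r0:2,r1:8,r2:4,r3:Mul1,r4:2,r5:Mul2
  c5: CDB Mul1=16; issue MUL r3<-Mul1  regs: r0:2,r1:8,r2:4,r3:Mul1,r4:2,r5:Mul2
  c6: issue ADD r1<-Add1  regs: r0:2,r1:Add1,r2:4,r3:Mul1,r4:2,r5:Mul2
  c7: issue ADD r0<-Add2  regs: r0:Add2,r1:Add1,r2:4,r3:Mul1,r4:2,r5:Mul2
  c8: stall  regs: r0:Add2,r1:Add1,r2:4,r3:Mul1,r4:2,r5:Mul2
  c9: CDB Mul1=32; issue MUL r1<-Mul1  regs: r0:Add2,r1:Mul1,r2:4,r3:32,r4:2,r5:Mul2
  c10: CDB Mul2=32; issue ADD r5<-Add3  regs: r0:Add2,r1:Mul1,r2:4,r3:32,r4:2,r5:Add3
  c11: issue MUL r0<-Mul2  regs: r0:Mul2,r1:Mul1,r2:4,r3:32,r4:2,r5:Add3
  c12: CDB Add1=34; issue SUB r2<-Add1  regs: r0:Mul2,r1:Mul1,r2:Add1,r3:32,r4:2,r5:Add3

STATUS = TAG Mul2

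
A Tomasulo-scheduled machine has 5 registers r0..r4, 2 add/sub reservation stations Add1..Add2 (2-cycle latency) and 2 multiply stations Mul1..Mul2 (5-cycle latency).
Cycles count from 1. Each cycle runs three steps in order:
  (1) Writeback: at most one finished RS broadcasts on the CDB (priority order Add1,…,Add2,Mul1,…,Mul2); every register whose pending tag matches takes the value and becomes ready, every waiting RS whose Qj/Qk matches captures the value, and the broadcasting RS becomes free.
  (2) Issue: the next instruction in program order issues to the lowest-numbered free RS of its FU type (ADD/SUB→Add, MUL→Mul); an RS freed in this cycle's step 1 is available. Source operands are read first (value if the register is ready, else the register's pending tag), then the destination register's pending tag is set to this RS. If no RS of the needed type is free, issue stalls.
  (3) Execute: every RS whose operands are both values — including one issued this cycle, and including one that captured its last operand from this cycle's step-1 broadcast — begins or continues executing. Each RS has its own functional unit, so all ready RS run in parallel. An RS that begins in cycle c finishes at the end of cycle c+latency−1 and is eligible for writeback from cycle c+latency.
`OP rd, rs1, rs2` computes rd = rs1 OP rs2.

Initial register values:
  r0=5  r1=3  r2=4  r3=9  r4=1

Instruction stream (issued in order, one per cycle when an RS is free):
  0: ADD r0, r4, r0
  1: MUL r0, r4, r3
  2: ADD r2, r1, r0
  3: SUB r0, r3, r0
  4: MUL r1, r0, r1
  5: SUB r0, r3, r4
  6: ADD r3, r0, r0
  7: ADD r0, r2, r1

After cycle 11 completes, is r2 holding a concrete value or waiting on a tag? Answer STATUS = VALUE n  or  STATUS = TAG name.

c1: issue ADD r0<-Add1 | r0:Add1,r1:3,r2:4,r3:9,r4:1
c2: issue MUL r0<-Mul1 | r0:Mul1,r1:3,r2:4,r3:9,r4:1
c3: CDB Add1=6; issue ADD r2<-Add1 | r0:Mul1,r1:3,r2:Add1,r3:9,r4:1
c4: issue SUB r0<-Add2 | r0:Add2,r1:3,r2:Add1,r3:9,r4:1
c5: issue MUL r1<-Mul2 | r0:Add2,r1:Mul2,r2:Add1,r3:9,r4:1
c6: stall | r0:Add2,r1:Mul2,r2:Add1,r3:9,r4:1
c7: CDB Mul1=9; stall | r0:Add2,r1:Mul2,r2:Add1,r3:9,r4:1
c8: stall | r0:Add2,r1:Mul2,r2:Add1,r3:9,r4:1
c9: CDB Add1=12; issue SUB r0<-Add1 | r0:Add1,r1:Mul2,r2:12,r3:9,r4:1
c10: CDB Add2=0; issue ADD r3<-Add2 | r0:Add1,r1:Mul2,r2:12,r3:Add2,r4:1
c11: CDB Add1=8; issue ADD r0<-Add1 | r0:Add1,r1:Mul2,r2:12,r3:Add2,r4:1

STATUS = VALUE 12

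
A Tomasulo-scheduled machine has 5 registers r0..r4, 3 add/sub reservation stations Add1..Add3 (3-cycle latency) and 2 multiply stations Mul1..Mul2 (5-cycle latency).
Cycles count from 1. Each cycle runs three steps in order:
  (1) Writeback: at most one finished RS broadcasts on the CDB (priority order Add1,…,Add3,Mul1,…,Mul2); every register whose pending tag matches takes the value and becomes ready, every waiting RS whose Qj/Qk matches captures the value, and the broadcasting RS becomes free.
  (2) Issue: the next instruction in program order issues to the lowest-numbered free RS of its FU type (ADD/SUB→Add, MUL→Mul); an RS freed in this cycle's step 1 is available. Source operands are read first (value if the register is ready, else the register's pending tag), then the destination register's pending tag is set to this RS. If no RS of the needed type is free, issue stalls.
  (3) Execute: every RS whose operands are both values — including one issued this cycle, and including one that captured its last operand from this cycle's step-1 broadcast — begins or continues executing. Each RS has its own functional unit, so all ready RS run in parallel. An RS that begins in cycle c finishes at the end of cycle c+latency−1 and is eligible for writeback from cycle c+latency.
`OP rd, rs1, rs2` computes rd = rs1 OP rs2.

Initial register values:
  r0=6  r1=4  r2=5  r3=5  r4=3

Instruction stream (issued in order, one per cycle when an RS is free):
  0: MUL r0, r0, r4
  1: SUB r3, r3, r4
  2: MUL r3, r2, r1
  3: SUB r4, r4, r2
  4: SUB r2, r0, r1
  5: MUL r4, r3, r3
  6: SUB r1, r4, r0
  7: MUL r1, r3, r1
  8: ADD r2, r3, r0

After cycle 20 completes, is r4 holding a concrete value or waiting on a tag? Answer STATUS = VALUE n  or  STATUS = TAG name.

cycle 1: issue MUL r0<-Mul1 // r0:Mul1,r1:4,r2:5,r3:5,r4:3
cycle 2: issue SUB r3<-Add1 // r0:Mul1,r1:4,r2:5,r3:Add1,r4:3
cycle 3: issue MUL r3<-Mul2 // r0:Mul1,r1:4,r2:5,r3:Mul2,r4:3
cycle 4: issue SUB r4<-Add2 // r0:Mul1,r1:4,r2:5,r3:Mul2,r4:Add2
cycle 5: CDB Add1=2; issue SUB r2<-Add1 // r0:Mul1,r1:4,r2:Add1,r3:Mul2,r4:Add2
cycle 6: CDB Mul1=18; issue MUL r4<-Mul1 // r0:18,r1:4,r2:Add1,r3:Mul2,r4:Mul1
cycle 7: CDB Add2=-2; issue SUB r1<-Add2 // r0:18,r1:Add2,r2:Add1,r3:Mul2,r4:Mul1
cycle 8: CDB Mul2=20; issue MUL r1<-Mul2 // r0:18,r1:Mul2,r2:Add1,r3:20,r4:Mul1
cycle 9: CDB Add1=14; issue ADD r2<-Add1 // r0:18,r1:Mul2,r2:Add1,r3:20,r4:Mul1
cycle 10: - // r0:18,r1:Mul2,r2:Add1,r3:20,r4:Mul1
cycle 11: - // r0:18,r1:Mul2,r2:Add1,r3:20,r4:Mul1
cycle 12: CDB Add1=38 // r0:18,r1:Mul2,r2:38,r3:20,r4:Mul1
cycle 13: CDB Mul1=400 // r0:18,r1:Mul2,r2:38,r3:20,r4:400
cycle 14: - // r0:18,r1:Mul2,r2:38,r3:20,r4:400
cycle 15: - // r0:18,r1:Mul2,r2:38,r3:20,r4:400
cycle 16: CDB Add2=382 // r0:18,r1:Mul2,r2:38,r3:20,r4:400
cycle 17: - // r0:18,r1:Mul2,r2:38,r3:20,r4:400
cycle 18: - // r0:18,r1:Mul2,r2:38,r3:20,r4:400
cycle 19: - // r0:18,r1:Mul2,r2:38,r3:20,r4:400
cycle 20: - // r0:18,r1:Mul2,r2:38,r3:20,r4:400

STATUS = VALUE 400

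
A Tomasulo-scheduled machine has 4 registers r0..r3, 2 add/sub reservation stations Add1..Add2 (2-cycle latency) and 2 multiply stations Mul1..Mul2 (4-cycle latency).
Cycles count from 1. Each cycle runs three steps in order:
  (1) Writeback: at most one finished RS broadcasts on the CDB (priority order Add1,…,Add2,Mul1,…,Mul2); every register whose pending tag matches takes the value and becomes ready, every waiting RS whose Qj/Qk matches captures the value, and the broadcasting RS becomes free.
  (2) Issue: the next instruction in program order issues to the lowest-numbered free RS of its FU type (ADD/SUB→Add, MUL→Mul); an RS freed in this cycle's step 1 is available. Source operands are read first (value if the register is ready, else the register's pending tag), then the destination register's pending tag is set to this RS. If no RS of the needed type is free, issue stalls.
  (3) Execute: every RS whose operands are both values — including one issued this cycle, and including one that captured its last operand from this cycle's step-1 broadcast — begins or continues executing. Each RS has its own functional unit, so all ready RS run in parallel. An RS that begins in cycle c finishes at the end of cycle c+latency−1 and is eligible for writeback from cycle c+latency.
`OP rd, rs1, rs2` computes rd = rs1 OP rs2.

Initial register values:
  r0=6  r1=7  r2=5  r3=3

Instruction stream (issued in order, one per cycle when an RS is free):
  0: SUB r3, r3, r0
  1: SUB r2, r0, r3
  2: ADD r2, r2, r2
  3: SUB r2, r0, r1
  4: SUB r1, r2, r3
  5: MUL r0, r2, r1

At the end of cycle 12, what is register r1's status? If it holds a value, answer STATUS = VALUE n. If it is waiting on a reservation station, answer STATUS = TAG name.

cycle 1: issue SUB r3<-Add1 // r0:6,r1:7,r2:5,r3:Add1
cycle 2: issue SUB r2<-Add2 // r0:6,r1:7,r2:Add2,r3:Add1
cycle 3: CDB Add1=-3; issue ADD r2<-Add1 // r0:6,r1:7,r2:Add1,r3:-3
cycle 4: stall // r0:6,r1:7,r2:Add1,r3:-3
cycle 5: CDB Add2=9; issue SUB r2<-Add2 // r0:6,r1:7,r2:Add2,r3:-3
cycle 6: stall // r0:6,r1:7,r2:Add2,r3:-3
cycle 7: CDB Add1=18; issue SUB r1<-Add1 // r0:6,r1:Add1,r2:Add2,r3:-3
cycle 8: CDB Add2=-1; issue MUL r0<-Mul1 // r0:Mul1,r1:Add1,r2:-1,r3:-3
cycle 9: - // r0:Mul1,r1:Add1,r2:-1,r3:-3
cycle 10: CDB Add1=2 // r0:Mul1,r1:2,r2:-1,r3:-3
cycle 11: - // r0:Mul1,r1:2,r2:-1,r3:-3
cycle 12: - // r0:Mul1,r1:2,r2:-1,r3:-3

STATUS = VALUE 2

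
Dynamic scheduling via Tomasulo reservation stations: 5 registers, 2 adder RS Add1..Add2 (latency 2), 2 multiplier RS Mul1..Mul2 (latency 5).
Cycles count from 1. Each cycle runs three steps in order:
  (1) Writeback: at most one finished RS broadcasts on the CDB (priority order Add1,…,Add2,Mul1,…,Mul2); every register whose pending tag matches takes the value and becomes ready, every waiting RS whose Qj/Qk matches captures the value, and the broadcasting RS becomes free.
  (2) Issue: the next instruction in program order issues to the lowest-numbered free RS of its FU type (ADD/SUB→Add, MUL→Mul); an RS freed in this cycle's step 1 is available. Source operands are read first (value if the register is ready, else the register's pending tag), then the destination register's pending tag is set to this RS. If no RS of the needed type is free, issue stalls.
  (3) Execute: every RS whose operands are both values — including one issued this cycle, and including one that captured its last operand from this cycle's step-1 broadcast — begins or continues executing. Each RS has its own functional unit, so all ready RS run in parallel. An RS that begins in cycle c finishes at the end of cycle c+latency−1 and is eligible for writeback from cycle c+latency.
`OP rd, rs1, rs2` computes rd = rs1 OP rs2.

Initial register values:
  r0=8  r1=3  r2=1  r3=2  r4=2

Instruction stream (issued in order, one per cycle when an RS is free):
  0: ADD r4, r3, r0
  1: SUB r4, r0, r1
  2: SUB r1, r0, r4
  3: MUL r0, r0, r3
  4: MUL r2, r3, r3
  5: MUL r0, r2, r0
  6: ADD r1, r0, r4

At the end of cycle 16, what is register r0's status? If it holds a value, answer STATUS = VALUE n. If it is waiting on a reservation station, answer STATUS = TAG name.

  c1: issue ADD r4<-Add1  regs: r0:8,r1:3,r2:1,r3:2,r4:Add1
  c2: issue SUB r4<-Add2  regs: r0:8,r1:3,r2:1,r3:2,r4:Add2
  c3: CDB Add1=10; issue SUB r1<-Add1  regs: r0:8,r1:Add1,r2:1,r3:2,r4:Add2
  c4: CDB Add2=5; issue MUL r0<-Mul1  regs: r0:Mul1,r1:Add1,r2:1,r3:2,r4:5
  c5: issue MUL r2<-Mul2  regs: r0:Mul1,r1:Add1,r2:Mul2,r3:2,r4:5
  c6: CDB Add1=3; stall  regs: r0:Mul1,r1:3,r2:Mul2,r3:2,r4:5
  c7: stall  regs: r0:Mul1,r1:3,r2:Mul2,r3:2,r4:5
  c8: stall  regs: r0:Mul1,r1:3,r2:Mul2,r3:2,r4:5
  c9: CDB Mul1=16; issue MUL r0<-Mul1  regs: r0:Mul1,r1:3,r2:Mul2,r3:2,r4:5
  c10: CDB Mul2=4; issue ADD r1<-Add1  regs: r0:Mul1,r1:Add1,r2:4,r3:2,r4:5
  c11: -  regs: r0:Mul1,r1:Add1,r2:4,r3:2,r4:5
  c12: -  regs: r0:Mul1,r1:Add1,r2:4,r3:2,r4:5
  c13: -  regs: r0:Mul1,r1:Add1,r2:4,r3:2,r4:5
  c14: -  regs: r0:Mul1,r1:Add1,r2:4,r3:2,r4:5
  c15: CDB Mul1=64  regs: r0:64,r1:Add1,r2:4,r3:2,r4:5
  c16: -  regs: r0:64,r1:Add1,r2:4,r3:2,r4:5

STATUS = VALUE 64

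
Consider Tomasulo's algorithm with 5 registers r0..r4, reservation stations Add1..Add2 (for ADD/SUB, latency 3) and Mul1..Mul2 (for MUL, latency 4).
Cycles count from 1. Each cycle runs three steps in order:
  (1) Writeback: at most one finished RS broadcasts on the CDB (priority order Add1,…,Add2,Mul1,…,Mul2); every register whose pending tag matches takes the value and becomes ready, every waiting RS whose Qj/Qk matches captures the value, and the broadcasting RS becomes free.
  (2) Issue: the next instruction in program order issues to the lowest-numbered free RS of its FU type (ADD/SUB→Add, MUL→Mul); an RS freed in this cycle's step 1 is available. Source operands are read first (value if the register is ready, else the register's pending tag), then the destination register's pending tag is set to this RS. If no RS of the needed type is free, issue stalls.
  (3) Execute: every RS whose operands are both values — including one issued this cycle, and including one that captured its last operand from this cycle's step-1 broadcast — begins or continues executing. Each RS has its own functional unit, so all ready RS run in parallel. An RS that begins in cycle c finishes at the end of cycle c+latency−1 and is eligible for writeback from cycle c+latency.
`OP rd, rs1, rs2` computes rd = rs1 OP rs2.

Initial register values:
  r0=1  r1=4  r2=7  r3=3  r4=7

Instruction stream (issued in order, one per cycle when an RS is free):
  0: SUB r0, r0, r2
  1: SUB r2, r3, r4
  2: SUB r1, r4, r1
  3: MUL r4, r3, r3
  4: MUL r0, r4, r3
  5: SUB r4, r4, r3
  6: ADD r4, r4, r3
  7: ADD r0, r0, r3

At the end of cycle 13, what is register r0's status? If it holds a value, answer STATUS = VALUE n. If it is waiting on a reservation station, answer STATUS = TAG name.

STATUS = TAG Add1

c1: issue SUB r0<-Add1 | r0:Add1,r1:4,r2:7,r3:3,r4:7
c2: issue SUB r2<-Add2 | r0:Add1,r1:4,r2:Add2,r3:3,r4:7
c3: stall | r0:Add1,r1:4,r2:Add2,r3:3,r4:7
c4: CDB Add1=-6; issue SUB r1<-Add1 | r0:-6,r1:Add1,r2:Add2,r3:3,r4:7
c5: CDB Add2=-4; issue MUL r4<-Mul1 | r0:-6,r1:Add1,r2:-4,r3:3,r4:Mul1
c6: issue MUL r0<-Mul2 | r0:Mul2,r1:Add1,r2:-4,r3:3,r4:Mul1
c7: CDB Add1=3; issue SUB r4<-Add1 | r0:Mul2,r1:3,r2:-4,r3:3,r4:Add1
c8: issue ADD r4<-Add2 | r0:Mul2,r1:3,r2:-4,r3:3,r4:Add2
c9: CDB Mul1=9; stall | r0:Mul2,r1:3,r2:-4,r3:3,r4:Add2
c10: stall | r0:Mul2,r1:3,r2:-4,r3:3,r4:Add2
c11: stall | r0:Mul2,r1:3,r2:-4,r3:3,r4:Add2
c12: CDB Add1=6; issue ADD r0<-Add1 | r0:Add1,r1:3,r2:-4,r3:3,r4:Add2
c13: CDB Mul2=27 | r0:Add1,r1:3,r2:-4,r3:3,r4:Add2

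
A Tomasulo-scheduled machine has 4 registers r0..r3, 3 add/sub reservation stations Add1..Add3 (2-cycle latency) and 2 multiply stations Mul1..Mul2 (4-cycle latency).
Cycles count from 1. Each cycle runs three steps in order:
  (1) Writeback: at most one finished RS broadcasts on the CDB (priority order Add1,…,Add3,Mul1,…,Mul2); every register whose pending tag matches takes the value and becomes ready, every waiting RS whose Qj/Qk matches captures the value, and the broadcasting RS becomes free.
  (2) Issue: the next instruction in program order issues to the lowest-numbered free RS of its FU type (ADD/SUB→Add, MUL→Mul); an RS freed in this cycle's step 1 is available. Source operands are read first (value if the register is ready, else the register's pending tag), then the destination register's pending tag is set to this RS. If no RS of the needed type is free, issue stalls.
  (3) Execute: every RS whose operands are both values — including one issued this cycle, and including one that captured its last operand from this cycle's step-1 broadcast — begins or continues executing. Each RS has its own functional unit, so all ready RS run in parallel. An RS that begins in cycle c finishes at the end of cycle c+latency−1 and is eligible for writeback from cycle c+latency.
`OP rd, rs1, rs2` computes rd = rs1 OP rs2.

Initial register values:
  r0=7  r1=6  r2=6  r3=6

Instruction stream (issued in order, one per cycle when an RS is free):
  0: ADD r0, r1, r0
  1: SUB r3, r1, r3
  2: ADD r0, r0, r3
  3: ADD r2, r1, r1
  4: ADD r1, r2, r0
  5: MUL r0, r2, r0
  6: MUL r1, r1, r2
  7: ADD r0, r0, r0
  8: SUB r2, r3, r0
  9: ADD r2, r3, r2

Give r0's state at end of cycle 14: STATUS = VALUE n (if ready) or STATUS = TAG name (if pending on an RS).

STATUS = VALUE 312

cycle 1: issue ADD r0<-Add1 // r0:Add1,r1:6,r2:6,r3:6
cycle 2: issue SUB r3<-Add2 // r0:Add1,r1:6,r2:6,r3:Add2
cycle 3: CDB Add1=13; issue ADD r0<-Add1 // r0:Add1,r1:6,r2:6,r3:Add2
cycle 4: CDB Add2=0; issue ADD r2<-Add2 // r0:Add1,r1:6,r2:Add2,r3:0
cycle 5: issue ADD r1<-Add3 // r0:Add1,r1:Add3,r2:Add2,r3:0
cycle 6: CDB Add1=13; issue MUL r0<-Mul1 // r0:Mul1,r1:Add3,r2:Add2,r3:0
cycle 7: CDB Add2=12; issue MUL r1<-Mul2 // r0:Mul1,r1:Mul2,r2:12,r3:0
cycle 8: issue ADD r0<-Add1 // r0:Add1,r1:Mul2,r2:12,r3:0
cycle 9: CDB Add3=25; issue SUB r2<-Add2 // r0:Add1,r1:Mul2,r2:Add2,r3:0
cycle 10: issue ADD r2<-Add3 // r0:Add1,r1:Mul2,r2:Add3,r3:0
cycle 11: CDB Mul1=156 // r0:Add1,r1:Mul2,r2:Add3,r3:0
cycle 12: - // r0:Add1,r1:Mul2,r2:Add3,r3:0
cycle 13: CDB Add1=312 // r0:312,r1:Mul2,r2:Add3,r3:0
cycle 14: CDB Mul2=300 // r0:312,r1:300,r2:Add3,r3:0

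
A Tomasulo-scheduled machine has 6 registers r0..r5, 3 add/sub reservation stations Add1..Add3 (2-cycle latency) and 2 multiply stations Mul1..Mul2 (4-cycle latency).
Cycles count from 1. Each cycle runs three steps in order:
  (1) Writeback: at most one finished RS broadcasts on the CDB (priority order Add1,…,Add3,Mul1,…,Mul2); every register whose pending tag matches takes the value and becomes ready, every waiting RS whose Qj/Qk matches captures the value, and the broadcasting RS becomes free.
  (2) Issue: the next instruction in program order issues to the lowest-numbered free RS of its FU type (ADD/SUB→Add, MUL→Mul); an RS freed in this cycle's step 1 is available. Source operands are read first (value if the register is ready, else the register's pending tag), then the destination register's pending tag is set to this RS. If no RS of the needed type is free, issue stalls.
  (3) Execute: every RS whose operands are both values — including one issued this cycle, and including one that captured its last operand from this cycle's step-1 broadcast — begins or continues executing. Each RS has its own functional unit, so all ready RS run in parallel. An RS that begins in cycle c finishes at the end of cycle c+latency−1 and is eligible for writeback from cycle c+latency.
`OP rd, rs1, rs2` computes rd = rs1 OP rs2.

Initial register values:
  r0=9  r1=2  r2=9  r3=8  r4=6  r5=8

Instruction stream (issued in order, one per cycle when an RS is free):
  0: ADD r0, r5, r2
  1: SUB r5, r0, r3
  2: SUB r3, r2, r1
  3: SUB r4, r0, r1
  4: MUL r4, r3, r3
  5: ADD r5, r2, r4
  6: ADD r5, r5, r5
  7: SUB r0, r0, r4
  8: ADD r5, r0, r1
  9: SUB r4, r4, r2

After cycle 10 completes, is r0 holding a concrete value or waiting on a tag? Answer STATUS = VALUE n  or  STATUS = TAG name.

c1: issue ADD r0<-Add1 | r0:Add1,r1:2,r2:9,r3:8,r4:6,r5:8
c2: issue SUB r5<-Add2 | r0:Add1,r1:2,r2:9,r3:8,r4:6,r5:Add2
c3: CDB Add1=17; issue SUB r3<-Add1 | r0:17,r1:2,r2:9,r3:Add1,r4:6,r5:Add2
c4: issue SUB r4<-Add3 | r0:17,r1:2,r2:9,r3:Add1,r4:Add3,r5:Add2
c5: CDB Add1=7; issue MUL r4<-Mul1 | r0:17,r1:2,r2:9,r3:7,r4:Mul1,r5:Add2
c6: CDB Add2=9; issue ADD r5<-Add1 | r0:17,r1:2,r2:9,r3:7,r4:Mul1,r5:Add1
c7: CDB Add3=15; issue ADD r5<-Add2 | r0:17,r1:2,r2:9,r3:7,r4:Mul1,r5:Add2
c8: issue SUB r0<-Add3 | r0:Add3,r1:2,r2:9,r3:7,r4:Mul1,r5:Add2
c9: CDB Mul1=49; stall | r0:Add3,r1:2,r2:9,r3:7,r4:49,r5:Add2
c10: stall | r0:Add3,r1:2,r2:9,r3:7,r4:49,r5:Add2

STATUS = TAG Add3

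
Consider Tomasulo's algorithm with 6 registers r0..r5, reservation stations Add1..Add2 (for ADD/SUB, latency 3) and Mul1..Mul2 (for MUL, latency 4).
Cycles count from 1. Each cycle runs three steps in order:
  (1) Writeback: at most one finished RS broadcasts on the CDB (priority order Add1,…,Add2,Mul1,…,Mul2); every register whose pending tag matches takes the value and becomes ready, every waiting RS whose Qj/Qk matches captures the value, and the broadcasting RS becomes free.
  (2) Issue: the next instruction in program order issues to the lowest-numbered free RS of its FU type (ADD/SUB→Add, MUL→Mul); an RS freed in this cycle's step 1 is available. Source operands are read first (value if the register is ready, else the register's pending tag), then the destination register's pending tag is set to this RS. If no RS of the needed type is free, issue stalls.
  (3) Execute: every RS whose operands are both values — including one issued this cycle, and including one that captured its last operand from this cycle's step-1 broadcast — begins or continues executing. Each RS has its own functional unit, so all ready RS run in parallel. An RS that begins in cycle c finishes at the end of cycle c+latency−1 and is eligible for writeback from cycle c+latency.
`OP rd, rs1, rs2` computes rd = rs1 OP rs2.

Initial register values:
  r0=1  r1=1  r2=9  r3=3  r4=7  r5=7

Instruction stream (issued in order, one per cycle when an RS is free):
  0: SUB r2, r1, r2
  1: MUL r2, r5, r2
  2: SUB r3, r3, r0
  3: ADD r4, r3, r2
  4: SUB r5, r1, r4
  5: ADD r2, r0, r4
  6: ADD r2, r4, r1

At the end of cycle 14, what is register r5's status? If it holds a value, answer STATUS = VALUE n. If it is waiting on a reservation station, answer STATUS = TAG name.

  c1: issue SUB r2<-Add1  regs: r0:1,r1:1,r2:Add1,r3:3,r4:7,r5:7
  c2: issue MUL r2<-Mul1  regs: r0:1,r1:1,r2:Mul1,r3:3,r4:7,r5:7
  c3: issue SUB r3<-Add2  regs: r0:1,r1:1,r2:Mul1,r3:Add2,r4:7,r5:7
  c4: CDB Add1=-8; issue ADD r4<-Add1  regs: r0:1,r1:1,r2:Mul1,r3:Add2,r4:Add1,r5:7
  c5: stall  regs: r0:1,r1:1,r2:Mul1,r3:Add2,r4:Add1,r5:7
  c6: CDB Add2=2; issue SUB r5<-Add2  regs: r0:1,r1:1,r2:Mul1,r3:2,r4:Add1,r5:Add2
  c7: stall  regs: r0:1,r1:1,r2:Mul1,r3:2,r4:Add1,r5:Add2
  c8: CDB Mul1=-56; stall  regs: r0:1,r1:1,r2:-56,r3:2,r4:Add1,r5:Add2
  c9: stall  regs: r0:1,r1:1,r2:-56,r3:2,r4:Add1,r5:Add2
  c10: stall  regs: r0:1,r1:1,r2:-56,r3:2,r4:Add1,r5:Add2
  c11: CDB Add1=-54; issue ADD r2<-Add1  regs: r0:1,r1:1,r2:Add1,r3:2,r4:-54,r5:Add2
  c12: stall  regs: r0:1,r1:1,r2:Add1,r3:2,r4:-54,r5:Add2
  c13: stall  regs: r0:1,r1:1,r2:Add1,r3:2,r4:-54,r5:Add2
  c14: CDB Add1=-53; issue ADD r2<-Add1  regs: r0:1,r1:1,r2:Add1,r3:2,r4:-54,r5:Add2

STATUS = TAG Add2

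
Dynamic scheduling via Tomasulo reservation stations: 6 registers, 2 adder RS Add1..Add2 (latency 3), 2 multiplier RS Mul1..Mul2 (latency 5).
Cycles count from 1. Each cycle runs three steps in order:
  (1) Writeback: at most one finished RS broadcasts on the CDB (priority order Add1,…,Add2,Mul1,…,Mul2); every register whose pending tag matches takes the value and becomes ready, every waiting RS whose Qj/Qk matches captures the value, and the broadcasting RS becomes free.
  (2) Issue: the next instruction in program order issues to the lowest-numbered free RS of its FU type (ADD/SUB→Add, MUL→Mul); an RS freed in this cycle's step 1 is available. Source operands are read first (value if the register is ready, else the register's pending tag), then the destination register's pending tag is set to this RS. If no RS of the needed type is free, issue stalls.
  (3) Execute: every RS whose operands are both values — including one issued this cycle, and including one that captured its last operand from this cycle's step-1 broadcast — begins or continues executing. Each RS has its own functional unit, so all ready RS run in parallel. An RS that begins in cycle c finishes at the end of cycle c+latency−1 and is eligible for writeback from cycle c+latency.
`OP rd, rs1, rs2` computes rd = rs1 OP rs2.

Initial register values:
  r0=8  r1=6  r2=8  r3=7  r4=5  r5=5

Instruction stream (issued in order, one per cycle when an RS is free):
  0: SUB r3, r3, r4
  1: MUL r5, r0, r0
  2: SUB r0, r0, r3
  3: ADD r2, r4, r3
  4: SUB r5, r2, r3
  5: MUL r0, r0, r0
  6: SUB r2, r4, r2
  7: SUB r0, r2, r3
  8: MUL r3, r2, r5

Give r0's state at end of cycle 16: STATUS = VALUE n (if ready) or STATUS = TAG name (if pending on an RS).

cycle 1: issue SUB r3<-Add1 // r0:8,r1:6,r2:8,r3:Add1,r4:5,r5:5
cycle 2: issue MUL r5<-Mul1 // r0:8,r1:6,r2:8,r3:Add1,r4:5,r5:Mul1
cycle 3: issue SUB r0<-Add2 // r0:Add2,r1:6,r2:8,r3:Add1,r4:5,r5:Mul1
cycle 4: CDB Add1=2; issue ADD r2<-Add1 // r0:Add2,r1:6,r2:Add1,r3:2,r4:5,r5:Mul1
cycle 5: stall // r0:Add2,r1:6,r2:Add1,r3:2,r4:5,r5:Mul1
cycle 6: stall // r0:Add2,r1:6,r2:Add1,r3:2,r4:5,r5:Mul1
cycle 7: CDB Add1=7; issue SUB r5<-Add1 // r0:Add2,r1:6,r2:7,r3:2,r4:5,r5:Add1
cycle 8: CDB Add2=6; issue MUL r0<-Mul2 // r0:Mul2,r1:6,r2:7,r3:2,r4:5,r5:Add1
cycle 9: CDB Mul1=64; issue SUB r2<-Add2 // r0:Mul2,r1:6,r2:Add2,r3:2,r4:5,r5:Add1
cycle 10: CDB Add1=5; issue SUB r0<-Add1 // r0:Add1,r1:6,r2:Add2,r3:2,r4:5,r5:5
cycle 11: issue MUL r3<-Mul1 // r0:Add1,r1:6,r2:Add2,r3:Mul1,r4:5,r5:5
cycle 12: CDB Add2=-2 // r0:Add1,r1:6,r2:-2,r3:Mul1,r4:5,r5:5
cycle 13: CDB Mul2=36 // r0:Add1,r1:6,r2:-2,r3:Mul1,r4:5,r5:5
cycle 14: - // r0:Add1,r1:6,r2:-2,r3:Mul1,r4:5,r5:5
cycle 15: CDB Add1=-4 // r0:-4,r1:6,r2:-2,r3:Mul1,r4:5,r5:5
cycle 16: - // r0:-4,r1:6,r2:-2,r3:Mul1,r4:5,r5:5

STATUS = VALUE -4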